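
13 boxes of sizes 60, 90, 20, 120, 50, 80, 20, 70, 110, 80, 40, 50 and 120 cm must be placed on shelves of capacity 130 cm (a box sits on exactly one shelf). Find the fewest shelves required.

8

Total = 120 + 120 + 110 + 90 + 80 + 80 + 70 + 60 + 50 + 50 + 40 + 20 + 20 = 910 cm.
Lower bound: ⌈910/130⌉ = 7 shelves.
A packing using 8 shelves:
  shelf 1: 120 = 120
  shelf 2: 120 = 120
  shelf 3: 110 + 20 = 130
  shelf 4: 90 + 40 = 130
  shelf 5: 80 + 50 = 130
  shelf 6: 80 + 50 = 130
  shelf 7: 70 + 60 = 130
  shelf 8: 20 = 20
No arrangement into 7 shelves stays within capacity, so 8 is optimal.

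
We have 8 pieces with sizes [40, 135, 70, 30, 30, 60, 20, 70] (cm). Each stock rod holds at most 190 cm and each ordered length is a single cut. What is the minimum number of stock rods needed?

3

Total = 135 + 70 + 70 + 60 + 40 + 30 + 30 + 20 = 455 cm.
Lower bound: ⌈455/190⌉ = 3 stock rods.
A packing using 3 stock rods:
  stock rod 1: 135 + 40 = 175
  stock rod 2: 70 + 70 + 30 + 20 = 190
  stock rod 3: 60 + 30 = 90
This matches the lower bound, so 3 is optimal.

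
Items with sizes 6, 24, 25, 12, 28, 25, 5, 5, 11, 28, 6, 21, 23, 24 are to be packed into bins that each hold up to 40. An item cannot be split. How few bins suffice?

8

Total = 28 + 28 + 25 + 25 + 24 + 24 + 23 + 21 + 12 + 11 + 6 + 6 + 5 + 5 = 243.
Lower bound: ⌈243/40⌉ = 7 bins.
Also, 8 items each exceed 20, and no two of those can share a bin, so at least 8 bins are needed.
A packing using 8 bins:
  bin 1: 28 + 12 = 40
  bin 2: 28 + 11 = 39
  bin 3: 25 + 6 + 6 = 37
  bin 4: 25 + 5 + 5 = 35
  bin 5: 24 = 24
  bin 6: 24 = 24
  bin 7: 23 = 23
  bin 8: 21 = 21
This matches the lower bound, so 8 is optimal.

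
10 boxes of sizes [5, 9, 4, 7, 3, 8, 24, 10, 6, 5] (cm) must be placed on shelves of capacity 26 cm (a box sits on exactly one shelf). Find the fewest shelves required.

4

Total = 24 + 10 + 9 + 8 + 7 + 6 + 5 + 5 + 4 + 3 = 81 cm.
Lower bound: ⌈81/26⌉ = 4 shelves.
A packing using 4 shelves:
  shelf 1: 24 = 24
  shelf 2: 10 + 9 + 7 = 26
  shelf 3: 8 + 6 + 5 + 5 = 24
  shelf 4: 4 + 3 = 7
This matches the lower bound, so 4 is optimal.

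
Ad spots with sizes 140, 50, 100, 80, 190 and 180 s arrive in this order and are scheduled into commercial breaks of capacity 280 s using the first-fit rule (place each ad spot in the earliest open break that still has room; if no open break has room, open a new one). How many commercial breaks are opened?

3

  140 → break 1 (new)  [load 140/280]
  50 → break 1  [load 190/280]
  100 → break 2 (new)  [load 100/280]
  80 → break 1  [load 270/280]
  190 → break 3 (new)  [load 190/280]
  180 → break 2  [load 280/280]
3 commercial breaks opened.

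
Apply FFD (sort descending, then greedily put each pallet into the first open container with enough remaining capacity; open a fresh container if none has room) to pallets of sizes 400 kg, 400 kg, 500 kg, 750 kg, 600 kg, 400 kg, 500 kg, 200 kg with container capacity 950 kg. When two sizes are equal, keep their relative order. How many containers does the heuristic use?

Sorted descending: 750, 600, 500, 500, 400, 400, 400, 200.
  750 → container 1 (new)  [load 750/950]
  600 → container 2 (new)  [load 600/950]
  500 → container 3 (new)  [load 500/950]
  500 → container 4 (new)  [load 500/950]
  400 → container 3  [load 900/950]
  400 → container 4  [load 900/950]
  400 → container 5 (new)  [load 400/950]
  200 → container 1  [load 950/950]
5 containers opened.

5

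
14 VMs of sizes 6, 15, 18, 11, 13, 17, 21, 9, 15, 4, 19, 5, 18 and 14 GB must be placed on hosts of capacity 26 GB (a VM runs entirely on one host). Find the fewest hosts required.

9

Total = 21 + 19 + 18 + 18 + 17 + 15 + 15 + 14 + 13 + 11 + 9 + 6 + 5 + 4 = 185 GB.
Lower bound: ⌈185/26⌉ = 8 hosts.
A packing using 9 hosts:
  host 1: 21 + 5 = 26
  host 2: 19 + 6 = 25
  host 3: 18 + 4 = 22
  host 4: 18 = 18
  host 5: 17 + 9 = 26
  host 6: 15 + 11 = 26
  host 7: 15 = 15
  host 8: 14 = 14
  host 9: 13 = 13
No arrangement into 8 hosts stays within capacity, so 9 is optimal.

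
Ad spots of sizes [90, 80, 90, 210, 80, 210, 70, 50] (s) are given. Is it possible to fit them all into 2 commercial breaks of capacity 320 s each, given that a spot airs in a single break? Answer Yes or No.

No

Total = 880 s; ⌈880/320⌉ = 3.
At least 3 commercial breaks are required, but only 2 are allowed.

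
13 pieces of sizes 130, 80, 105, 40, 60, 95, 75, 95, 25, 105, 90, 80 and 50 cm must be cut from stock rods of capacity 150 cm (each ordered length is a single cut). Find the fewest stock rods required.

9

Total = 130 + 105 + 105 + 95 + 95 + 90 + 80 + 80 + 75 + 60 + 50 + 40 + 25 = 1030 cm.
Lower bound: ⌈1030/150⌉ = 7 stock rods.
Also, 8 pieces each exceed 75 cm, and no two of those can share a stock rod, so at least 8 stock rods are needed.
A packing using 9 stock rods:
  stock rod 1: 130 = 130
  stock rod 2: 105 + 40 = 145
  stock rod 3: 105 + 25 = 130
  stock rod 4: 95 + 50 = 145
  stock rod 5: 95 = 95
  stock rod 6: 90 + 60 = 150
  stock rod 7: 80 = 80
  stock rod 8: 80 = 80
  stock rod 9: 75 = 75
No arrangement into 8 stock rods stays within capacity, so 9 is optimal.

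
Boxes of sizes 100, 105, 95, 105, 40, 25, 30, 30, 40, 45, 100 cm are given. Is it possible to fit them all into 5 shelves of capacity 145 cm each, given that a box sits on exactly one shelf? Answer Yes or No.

No

Total = 715 cm; ⌈715/145⌉ = 5.
The bound of 5 does not rule out 5, but exhaustive search shows no assignment into 5 shelves of capacity 145 cm exists — the minimum is 6.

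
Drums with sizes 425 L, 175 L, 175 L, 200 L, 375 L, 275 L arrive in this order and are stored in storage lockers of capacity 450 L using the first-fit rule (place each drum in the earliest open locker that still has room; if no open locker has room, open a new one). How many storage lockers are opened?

5

  425 → locker 1 (new)  [load 425/450]
  175 → locker 2 (new)  [load 175/450]
  175 → locker 2  [load 350/450]
  200 → locker 3 (new)  [load 200/450]
  375 → locker 4 (new)  [load 375/450]
  275 → locker 5 (new)  [load 275/450]
5 storage lockers opened.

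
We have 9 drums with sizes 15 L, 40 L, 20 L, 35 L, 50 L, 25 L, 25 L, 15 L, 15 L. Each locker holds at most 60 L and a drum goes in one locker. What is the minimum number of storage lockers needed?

Total = 50 + 40 + 35 + 25 + 25 + 20 + 15 + 15 + 15 = 240 L.
Lower bound: ⌈240/60⌉ = 4 storage lockers.
A packing using 5 storage lockers:
  locker 1: 50 = 50
  locker 2: 40 + 20 = 60
  locker 3: 35 + 25 = 60
  locker 4: 25 + 15 + 15 = 55
  locker 5: 15 = 15
No arrangement into 4 storage lockers stays within capacity, so 5 is optimal.

5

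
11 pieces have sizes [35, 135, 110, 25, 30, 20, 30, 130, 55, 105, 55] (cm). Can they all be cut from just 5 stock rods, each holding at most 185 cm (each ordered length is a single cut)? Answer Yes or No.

Yes

A valid assignment using 4 stock rods:
  stock rod 1: 135 + 30 + 20 = 185
  stock rod 2: 130 + 55 = 185
  stock rod 3: 110 + 35 + 30 = 175
  stock rod 4: 105 + 55 + 25 = 185
That uses only 4 ≤ 5, so 5 stock rods are enough.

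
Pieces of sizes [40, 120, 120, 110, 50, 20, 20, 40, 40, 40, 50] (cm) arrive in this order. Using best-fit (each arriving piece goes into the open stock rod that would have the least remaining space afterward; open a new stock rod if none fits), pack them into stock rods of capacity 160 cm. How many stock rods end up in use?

  40 → stock rod 1 (new)  [load 40/160]
  120 → stock rod 1  [load 160/160]
  120 → stock rod 2 (new)  [load 120/160]
  110 → stock rod 3 (new)  [load 110/160]
  50 → stock rod 3  [load 160/160]
  20 → stock rod 2  [load 140/160]
  20 → stock rod 2  [load 160/160]
  40 → stock rod 4 (new)  [load 40/160]
  40 → stock rod 4  [load 80/160]
  40 → stock rod 4  [load 120/160]
  50 → stock rod 5 (new)  [load 50/160]
5 stock rods opened.

5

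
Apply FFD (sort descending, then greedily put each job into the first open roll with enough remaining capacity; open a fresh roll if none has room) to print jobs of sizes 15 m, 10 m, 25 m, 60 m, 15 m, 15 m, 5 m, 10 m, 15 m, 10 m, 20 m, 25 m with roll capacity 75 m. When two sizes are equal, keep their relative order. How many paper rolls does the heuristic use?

3

Sorted descending: 60, 25, 25, 20, 15, 15, 15, 15, 10, 10, 10, 5.
  60 → roll 1 (new)  [load 60/75]
  25 → roll 2 (new)  [load 25/75]
  25 → roll 2  [load 50/75]
  20 → roll 2  [load 70/75]
  15 → roll 1  [load 75/75]
  15 → roll 3 (new)  [load 15/75]
  15 → roll 3  [load 30/75]
  15 → roll 3  [load 45/75]
  10 → roll 3  [load 55/75]
  10 → roll 3  [load 65/75]
  10 → roll 3  [load 75/75]
  5 → roll 2  [load 75/75]
3 paper rolls opened.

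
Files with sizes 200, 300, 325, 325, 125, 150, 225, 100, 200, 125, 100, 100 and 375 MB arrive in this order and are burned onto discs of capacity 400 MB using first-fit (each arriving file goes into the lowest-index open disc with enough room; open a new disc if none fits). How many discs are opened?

8

  200 → disc 1 (new)  [load 200/400]
  300 → disc 2 (new)  [load 300/400]
  325 → disc 3 (new)  [load 325/400]
  325 → disc 4 (new)  [load 325/400]
  125 → disc 1  [load 325/400]
  150 → disc 5 (new)  [load 150/400]
  225 → disc 5  [load 375/400]
  100 → disc 2  [load 400/400]
  200 → disc 6 (new)  [load 200/400]
  125 → disc 6  [load 325/400]
  100 → disc 7 (new)  [load 100/400]
  100 → disc 7  [load 200/400]
  375 → disc 8 (new)  [load 375/400]
8 discs opened.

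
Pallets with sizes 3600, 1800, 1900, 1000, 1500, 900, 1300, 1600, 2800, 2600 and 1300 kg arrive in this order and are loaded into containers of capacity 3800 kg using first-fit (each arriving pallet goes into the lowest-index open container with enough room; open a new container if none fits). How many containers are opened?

  3600 → container 1 (new)  [load 3600/3800]
  1800 → container 2 (new)  [load 1800/3800]
  1900 → container 2  [load 3700/3800]
  1000 → container 3 (new)  [load 1000/3800]
  1500 → container 3  [load 2500/3800]
  900 → container 3  [load 3400/3800]
  1300 → container 4 (new)  [load 1300/3800]
  1600 → container 4  [load 2900/3800]
  2800 → container 5 (new)  [load 2800/3800]
  2600 → container 6 (new)  [load 2600/3800]
  1300 → container 7 (new)  [load 1300/3800]
7 containers opened.

7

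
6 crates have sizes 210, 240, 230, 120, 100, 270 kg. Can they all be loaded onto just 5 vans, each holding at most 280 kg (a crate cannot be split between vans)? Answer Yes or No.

Yes

A valid assignment using 5 vans:
  van 1: 270 = 270
  van 2: 240 = 240
  van 3: 230 = 230
  van 4: 210 = 210
  van 5: 120 + 100 = 220
Every load is within 280 kg, so 5 vans suffice.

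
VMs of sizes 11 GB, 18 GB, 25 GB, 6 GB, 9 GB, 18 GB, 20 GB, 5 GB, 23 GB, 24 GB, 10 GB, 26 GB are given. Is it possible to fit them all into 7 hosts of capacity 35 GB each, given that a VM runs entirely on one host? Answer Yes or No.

A valid assignment using 7 hosts:
  host 1: 26 + 9 = 35
  host 2: 25 + 10 = 35
  host 3: 24 + 11 = 35
  host 4: 23 + 6 + 5 = 34
  host 5: 20 = 20
  host 6: 18 = 18
  host 7: 18 = 18
Every load is within 35 GB, so 7 hosts suffice.

Yes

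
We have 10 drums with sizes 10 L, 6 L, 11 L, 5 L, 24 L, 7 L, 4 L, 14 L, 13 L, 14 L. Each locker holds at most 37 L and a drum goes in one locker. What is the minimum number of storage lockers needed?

3

Total = 24 + 14 + 14 + 13 + 11 + 10 + 7 + 6 + 5 + 4 = 108 L.
Lower bound: ⌈108/37⌉ = 3 storage lockers.
A packing using 3 storage lockers:
  locker 1: 24 + 13 = 37
  locker 2: 14 + 14 + 7 = 35
  locker 3: 11 + 10 + 6 + 5 + 4 = 36
This matches the lower bound, so 3 is optimal.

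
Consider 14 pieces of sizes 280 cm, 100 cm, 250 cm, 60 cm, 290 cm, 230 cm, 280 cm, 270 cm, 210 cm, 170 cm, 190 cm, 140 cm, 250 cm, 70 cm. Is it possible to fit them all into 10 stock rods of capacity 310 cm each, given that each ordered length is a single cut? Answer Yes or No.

Yes

A valid assignment using 10 stock rods:
  stock rod 1: 290 = 290
  stock rod 2: 280 = 280
  stock rod 3: 280 = 280
  stock rod 4: 270 = 270
  stock rod 5: 250 + 60 = 310
  stock rod 6: 250 = 250
  stock rod 7: 230 + 70 = 300
  stock rod 8: 210 + 100 = 310
  stock rod 9: 190 = 190
  stock rod 10: 170 + 140 = 310
Every load is within 310 cm, so 10 stock rods suffice.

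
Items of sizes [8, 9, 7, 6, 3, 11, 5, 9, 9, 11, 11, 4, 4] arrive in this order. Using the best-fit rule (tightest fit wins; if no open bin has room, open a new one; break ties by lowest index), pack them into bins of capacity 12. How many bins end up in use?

  8 → bin 1 (new)  [load 8/12]
  9 → bin 2 (new)  [load 9/12]
  7 → bin 3 (new)  [load 7/12]
  6 → bin 4 (new)  [load 6/12]
  3 → bin 2  [load 12/12]
  11 → bin 5 (new)  [load 11/12]
  5 → bin 3  [load 12/12]
  9 → bin 6 (new)  [load 9/12]
  9 → bin 7 (new)  [load 9/12]
  11 → bin 8 (new)  [load 11/12]
  11 → bin 9 (new)  [load 11/12]
  4 → bin 1  [load 12/12]
  4 → bin 4  [load 10/12]
9 bins opened.

9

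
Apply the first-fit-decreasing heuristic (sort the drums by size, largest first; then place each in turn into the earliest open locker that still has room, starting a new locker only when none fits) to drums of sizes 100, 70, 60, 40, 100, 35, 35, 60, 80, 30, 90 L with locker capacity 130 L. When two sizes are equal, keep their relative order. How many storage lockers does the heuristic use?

Sorted descending: 100, 100, 90, 80, 70, 60, 60, 40, 35, 35, 30.
  100 → locker 1 (new)  [load 100/130]
  100 → locker 2 (new)  [load 100/130]
  90 → locker 3 (new)  [load 90/130]
  80 → locker 4 (new)  [load 80/130]
  70 → locker 5 (new)  [load 70/130]
  60 → locker 5  [load 130/130]
  60 → locker 6 (new)  [load 60/130]
  40 → locker 3  [load 130/130]
  35 → locker 4  [load 115/130]
  35 → locker 6  [load 95/130]
  30 → locker 1  [load 130/130]
6 storage lockers opened.

6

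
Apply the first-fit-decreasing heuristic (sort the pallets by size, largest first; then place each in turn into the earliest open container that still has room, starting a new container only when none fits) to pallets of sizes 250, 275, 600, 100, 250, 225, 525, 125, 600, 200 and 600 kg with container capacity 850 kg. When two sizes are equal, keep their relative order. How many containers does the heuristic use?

5

Sorted descending: 600, 600, 600, 525, 275, 250, 250, 225, 200, 125, 100.
  600 → container 1 (new)  [load 600/850]
  600 → container 2 (new)  [load 600/850]
  600 → container 3 (new)  [load 600/850]
  525 → container 4 (new)  [load 525/850]
  275 → container 4  [load 800/850]
  250 → container 1  [load 850/850]
  250 → container 2  [load 850/850]
  225 → container 3  [load 825/850]
  200 → container 5 (new)  [load 200/850]
  125 → container 5  [load 325/850]
  100 → container 5  [load 425/850]
5 containers opened.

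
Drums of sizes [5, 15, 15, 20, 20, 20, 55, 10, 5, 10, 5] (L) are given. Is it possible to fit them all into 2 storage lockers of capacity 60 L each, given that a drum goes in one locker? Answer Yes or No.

Total = 180 L; ⌈180/60⌉ = 3.
At least 3 storage lockers are required, but only 2 are allowed.

No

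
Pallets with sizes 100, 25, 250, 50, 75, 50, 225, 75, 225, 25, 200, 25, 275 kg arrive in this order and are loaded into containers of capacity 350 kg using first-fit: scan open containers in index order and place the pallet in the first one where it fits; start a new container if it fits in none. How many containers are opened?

  100 → container 1 (new)  [load 100/350]
  25 → container 1  [load 125/350]
  250 → container 2 (new)  [load 250/350]
  50 → container 1  [load 175/350]
  75 → container 1  [load 250/350]
  50 → container 1  [load 300/350]
  225 → container 3 (new)  [load 225/350]
  75 → container 2  [load 325/350]
  225 → container 4 (new)  [load 225/350]
  25 → container 1  [load 325/350]
  200 → container 5 (new)  [load 200/350]
  25 → container 1  [load 350/350]
  275 → container 6 (new)  [load 275/350]
6 containers opened.

6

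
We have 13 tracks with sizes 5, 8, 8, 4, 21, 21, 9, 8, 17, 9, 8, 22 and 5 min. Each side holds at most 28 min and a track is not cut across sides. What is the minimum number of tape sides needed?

Total = 22 + 21 + 21 + 17 + 9 + 9 + 8 + 8 + 8 + 8 + 5 + 5 + 4 = 145 min.
Lower bound: ⌈145/28⌉ = 6 tape sides.
A packing using 6 tape sides:
  side 1: 22 + 5 = 27
  side 2: 21 + 5 = 26
  side 3: 21 + 4 = 25
  side 4: 17 + 9 = 26
  side 5: 9 + 8 + 8 = 25
  side 6: 8 + 8 = 16
This matches the lower bound, so 6 is optimal.

6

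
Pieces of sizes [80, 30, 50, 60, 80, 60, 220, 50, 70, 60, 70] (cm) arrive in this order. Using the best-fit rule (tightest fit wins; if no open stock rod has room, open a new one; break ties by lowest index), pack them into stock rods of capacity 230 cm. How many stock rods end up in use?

  80 → stock rod 1 (new)  [load 80/230]
  30 → stock rod 1  [load 110/230]
  50 → stock rod 1  [load 160/230]
  60 → stock rod 1  [load 220/230]
  80 → stock rod 2 (new)  [load 80/230]
  60 → stock rod 2  [load 140/230]
  220 → stock rod 3 (new)  [load 220/230]
  50 → stock rod 2  [load 190/230]
  70 → stock rod 4 (new)  [load 70/230]
  60 → stock rod 4  [load 130/230]
  70 → stock rod 4  [load 200/230]
4 stock rods opened.

4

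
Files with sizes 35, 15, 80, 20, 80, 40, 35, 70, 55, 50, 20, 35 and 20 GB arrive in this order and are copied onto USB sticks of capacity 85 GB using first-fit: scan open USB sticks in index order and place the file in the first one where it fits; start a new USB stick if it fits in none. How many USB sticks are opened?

  35 → USB stick 1 (new)  [load 35/85]
  15 → USB stick 1  [load 50/85]
  80 → USB stick 2 (new)  [load 80/85]
  20 → USB stick 1  [load 70/85]
  80 → USB stick 3 (new)  [load 80/85]
  40 → USB stick 4 (new)  [load 40/85]
  35 → USB stick 4  [load 75/85]
  70 → USB stick 5 (new)  [load 70/85]
  55 → USB stick 6 (new)  [load 55/85]
  50 → USB stick 7 (new)  [load 50/85]
  20 → USB stick 6  [load 75/85]
  35 → USB stick 7  [load 85/85]
  20 → USB stick 8 (new)  [load 20/85]
8 USB sticks opened.

8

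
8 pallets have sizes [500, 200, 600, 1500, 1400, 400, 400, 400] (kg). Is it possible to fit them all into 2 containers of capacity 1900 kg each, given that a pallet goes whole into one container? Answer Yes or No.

No

Total = 5400 kg; ⌈5400/1900⌉ = 3.
At least 3 containers are required, but only 2 are allowed.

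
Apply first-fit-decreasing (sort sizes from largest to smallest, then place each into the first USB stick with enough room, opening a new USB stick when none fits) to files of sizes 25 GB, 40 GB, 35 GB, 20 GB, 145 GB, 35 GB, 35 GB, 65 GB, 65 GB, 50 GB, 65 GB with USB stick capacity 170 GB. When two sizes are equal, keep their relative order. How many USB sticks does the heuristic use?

4

Sorted descending: 145, 65, 65, 65, 50, 40, 35, 35, 35, 25, 20.
  145 → USB stick 1 (new)  [load 145/170]
  65 → USB stick 2 (new)  [load 65/170]
  65 → USB stick 2  [load 130/170]
  65 → USB stick 3 (new)  [load 65/170]
  50 → USB stick 3  [load 115/170]
  40 → USB stick 2  [load 170/170]
  35 → USB stick 3  [load 150/170]
  35 → USB stick 4 (new)  [load 35/170]
  35 → USB stick 4  [load 70/170]
  25 → USB stick 1  [load 170/170]
  20 → USB stick 3  [load 170/170]
4 USB sticks opened.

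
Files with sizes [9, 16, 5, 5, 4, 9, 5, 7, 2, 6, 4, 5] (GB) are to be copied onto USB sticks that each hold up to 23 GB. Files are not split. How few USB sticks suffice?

Total = 16 + 9 + 9 + 7 + 6 + 5 + 5 + 5 + 5 + 4 + 4 + 2 = 77 GB.
Lower bound: ⌈77/23⌉ = 4 USB sticks.
A packing using 4 USB sticks:
  USB stick 1: 16 + 7 = 23
  USB stick 2: 9 + 9 + 5 = 23
  USB stick 3: 6 + 5 + 5 + 5 + 2 = 23
  USB stick 4: 4 + 4 = 8
This matches the lower bound, so 4 is optimal.

4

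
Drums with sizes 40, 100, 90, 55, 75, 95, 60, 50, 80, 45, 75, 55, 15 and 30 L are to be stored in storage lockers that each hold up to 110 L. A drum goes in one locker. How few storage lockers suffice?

Total = 100 + 95 + 90 + 80 + 75 + 75 + 60 + 55 + 55 + 50 + 45 + 40 + 30 + 15 = 865 L.
Lower bound: ⌈865/110⌉ = 8 storage lockers.
A packing using 9 storage lockers:
  locker 1: 100 = 100
  locker 2: 95 + 15 = 110
  locker 3: 90 = 90
  locker 4: 80 + 30 = 110
  locker 5: 75 = 75
  locker 6: 75 = 75
  locker 7: 60 + 50 = 110
  locker 8: 55 + 55 = 110
  locker 9: 45 + 40 = 85
No arrangement into 8 storage lockers stays within capacity, so 9 is optimal.

9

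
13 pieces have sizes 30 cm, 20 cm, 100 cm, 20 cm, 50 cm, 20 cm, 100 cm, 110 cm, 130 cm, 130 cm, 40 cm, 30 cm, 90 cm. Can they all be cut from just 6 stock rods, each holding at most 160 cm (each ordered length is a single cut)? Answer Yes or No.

A valid assignment using 6 stock rods:
  stock rod 1: 130 + 30 = 160
  stock rod 2: 130 + 30 = 160
  stock rod 3: 110 + 50 = 160
  stock rod 4: 100 + 40 + 20 = 160
  stock rod 5: 100 + 20 + 20 = 140
  stock rod 6: 90 = 90
Every load is within 160 cm, so 6 stock rods suffice.

Yes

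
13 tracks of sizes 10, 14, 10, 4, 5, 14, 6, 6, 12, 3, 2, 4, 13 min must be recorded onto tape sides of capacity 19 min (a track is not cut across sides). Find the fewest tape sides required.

6

Total = 14 + 14 + 13 + 12 + 10 + 10 + 6 + 6 + 5 + 4 + 4 + 3 + 2 = 103 min.
Lower bound: ⌈103/19⌉ = 6 tape sides.
A packing using 6 tape sides:
  side 1: 14 + 5 = 19
  side 2: 14 + 4 = 18
  side 3: 13 + 6 = 19
  side 4: 12 + 6 = 18
  side 5: 10 + 4 + 3 + 2 = 19
  side 6: 10 = 10
This matches the lower bound, so 6 is optimal.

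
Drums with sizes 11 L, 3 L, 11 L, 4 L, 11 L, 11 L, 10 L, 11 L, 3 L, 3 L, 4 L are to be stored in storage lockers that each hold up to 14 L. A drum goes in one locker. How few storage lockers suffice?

7

Total = 11 + 11 + 11 + 11 + 11 + 10 + 4 + 4 + 3 + 3 + 3 = 82 L.
Lower bound: ⌈82/14⌉ = 6 storage lockers.
A packing using 7 storage lockers:
  locker 1: 11 + 3 = 14
  locker 2: 11 + 3 = 14
  locker 3: 11 + 3 = 14
  locker 4: 11 = 11
  locker 5: 11 = 11
  locker 6: 10 + 4 = 14
  locker 7: 4 = 4
No arrangement into 6 storage lockers stays within capacity, so 7 is optimal.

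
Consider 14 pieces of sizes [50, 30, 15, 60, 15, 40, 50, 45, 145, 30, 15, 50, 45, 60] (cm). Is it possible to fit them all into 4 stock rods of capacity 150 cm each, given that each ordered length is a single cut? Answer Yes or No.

Total = 650 cm; ⌈650/150⌉ = 5.
At least 5 stock rods are required, but only 4 are allowed.

No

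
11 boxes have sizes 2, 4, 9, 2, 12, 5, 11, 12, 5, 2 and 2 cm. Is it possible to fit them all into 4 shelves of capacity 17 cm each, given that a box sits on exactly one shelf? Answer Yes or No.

A valid assignment using 4 shelves:
  shelf 1: 12 + 5 = 17
  shelf 2: 12 + 5 = 17
  shelf 3: 11 + 4 + 2 = 17
  shelf 4: 9 + 2 + 2 + 2 = 15
Every load is within 17 cm, so 4 shelves suffice.

Yes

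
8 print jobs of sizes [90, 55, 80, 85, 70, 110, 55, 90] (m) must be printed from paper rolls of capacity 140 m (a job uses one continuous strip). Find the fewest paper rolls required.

6

Total = 110 + 90 + 90 + 85 + 80 + 70 + 55 + 55 = 635 m.
Lower bound: ⌈635/140⌉ = 5 paper rolls.
A packing using 6 paper rolls:
  roll 1: 110 = 110
  roll 2: 90 = 90
  roll 3: 90 = 90
  roll 4: 85 + 55 = 140
  roll 5: 80 + 55 = 135
  roll 6: 70 = 70
No arrangement into 5 paper rolls stays within capacity, so 6 is optimal.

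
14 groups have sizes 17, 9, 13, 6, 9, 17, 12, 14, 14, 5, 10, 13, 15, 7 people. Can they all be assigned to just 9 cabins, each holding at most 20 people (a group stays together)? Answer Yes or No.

No

Total = 161 people; ⌈161/20⌉ = 9.
The bound of 9 does not rule out 9, but exhaustive search shows no assignment into 9 cabins of capacity 20 people exists — the minimum is 10.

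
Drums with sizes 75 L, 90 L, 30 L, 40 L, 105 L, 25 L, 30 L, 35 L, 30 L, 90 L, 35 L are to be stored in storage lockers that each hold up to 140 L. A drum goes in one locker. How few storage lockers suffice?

Total = 105 + 90 + 90 + 75 + 40 + 35 + 35 + 30 + 30 + 30 + 25 = 585 L.
Lower bound: ⌈585/140⌉ = 5 storage lockers.
A packing using 5 storage lockers:
  locker 1: 105 + 35 = 140
  locker 2: 90 + 40 = 130
  locker 3: 90 + 35 = 125
  locker 4: 75 + 30 + 30 = 135
  locker 5: 30 + 25 = 55
This matches the lower bound, so 5 is optimal.

5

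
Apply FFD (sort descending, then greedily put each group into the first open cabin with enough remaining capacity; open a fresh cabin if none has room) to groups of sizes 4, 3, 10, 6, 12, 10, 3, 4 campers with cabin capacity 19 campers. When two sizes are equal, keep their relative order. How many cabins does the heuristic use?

3

Sorted descending: 12, 10, 10, 6, 4, 4, 3, 3.
  12 → cabin 1 (new)  [load 12/19]
  10 → cabin 2 (new)  [load 10/19]
  10 → cabin 3 (new)  [load 10/19]
  6 → cabin 1  [load 18/19]
  4 → cabin 2  [load 14/19]
  4 → cabin 2  [load 18/19]
  3 → cabin 3  [load 13/19]
  3 → cabin 3  [load 16/19]
3 cabins opened.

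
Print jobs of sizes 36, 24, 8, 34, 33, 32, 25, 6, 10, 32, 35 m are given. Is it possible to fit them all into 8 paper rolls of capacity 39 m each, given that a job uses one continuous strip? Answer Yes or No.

Yes

A valid assignment using 8 paper rolls:
  roll 1: 36 = 36
  roll 2: 35 = 35
  roll 3: 34 = 34
  roll 4: 33 + 6 = 39
  roll 5: 32 = 32
  roll 6: 32 = 32
  roll 7: 25 + 10 = 35
  roll 8: 24 + 8 = 32
Every load is within 39 m, so 8 paper rolls suffice.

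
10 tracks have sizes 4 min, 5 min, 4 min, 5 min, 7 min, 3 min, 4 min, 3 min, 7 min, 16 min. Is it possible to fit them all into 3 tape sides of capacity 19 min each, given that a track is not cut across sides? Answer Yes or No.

Total = 58 min; ⌈58/19⌉ = 4.
At least 4 tape sides are required, but only 3 are allowed.

No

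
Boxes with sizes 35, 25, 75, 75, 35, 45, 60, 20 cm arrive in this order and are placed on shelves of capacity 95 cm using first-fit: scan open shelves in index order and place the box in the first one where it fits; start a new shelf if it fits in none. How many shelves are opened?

5

  35 → shelf 1 (new)  [load 35/95]
  25 → shelf 1  [load 60/95]
  75 → shelf 2 (new)  [load 75/95]
  75 → shelf 3 (new)  [load 75/95]
  35 → shelf 1  [load 95/95]
  45 → shelf 4 (new)  [load 45/95]
  60 → shelf 5 (new)  [load 60/95]
  20 → shelf 2  [load 95/95]
5 shelves opened.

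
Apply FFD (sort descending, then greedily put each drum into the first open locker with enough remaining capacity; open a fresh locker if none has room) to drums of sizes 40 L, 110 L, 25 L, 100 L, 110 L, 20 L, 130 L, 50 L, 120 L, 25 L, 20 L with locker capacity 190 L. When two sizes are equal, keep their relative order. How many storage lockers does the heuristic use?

5

Sorted descending: 130, 120, 110, 110, 100, 50, 40, 25, 25, 20, 20.
  130 → locker 1 (new)  [load 130/190]
  120 → locker 2 (new)  [load 120/190]
  110 → locker 3 (new)  [load 110/190]
  110 → locker 4 (new)  [load 110/190]
  100 → locker 5 (new)  [load 100/190]
  50 → locker 1  [load 180/190]
  40 → locker 2  [load 160/190]
  25 → locker 2  [load 185/190]
  25 → locker 3  [load 135/190]
  20 → locker 3  [load 155/190]
  20 → locker 3  [load 175/190]
5 storage lockers opened.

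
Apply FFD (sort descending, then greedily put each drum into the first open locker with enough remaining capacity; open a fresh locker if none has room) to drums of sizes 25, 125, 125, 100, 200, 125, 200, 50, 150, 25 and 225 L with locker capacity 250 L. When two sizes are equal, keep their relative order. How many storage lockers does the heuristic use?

6

Sorted descending: 225, 200, 200, 150, 125, 125, 125, 100, 50, 25, 25.
  225 → locker 1 (new)  [load 225/250]
  200 → locker 2 (new)  [load 200/250]
  200 → locker 3 (new)  [load 200/250]
  150 → locker 4 (new)  [load 150/250]
  125 → locker 5 (new)  [load 125/250]
  125 → locker 5  [load 250/250]
  125 → locker 6 (new)  [load 125/250]
  100 → locker 4  [load 250/250]
  50 → locker 2  [load 250/250]
  25 → locker 1  [load 250/250]
  25 → locker 3  [load 225/250]
6 storage lockers opened.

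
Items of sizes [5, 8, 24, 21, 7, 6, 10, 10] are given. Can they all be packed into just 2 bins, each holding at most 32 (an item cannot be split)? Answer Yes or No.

No

Total = 91; ⌈91/32⌉ = 3.
At least 3 bins are required, but only 2 are allowed.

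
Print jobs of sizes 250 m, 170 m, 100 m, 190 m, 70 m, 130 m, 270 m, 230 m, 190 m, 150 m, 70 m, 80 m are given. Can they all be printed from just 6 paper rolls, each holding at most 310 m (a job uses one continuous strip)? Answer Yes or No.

Total = 1900 m; ⌈1900/310⌉ = 7.
At least 7 paper rolls are required, but only 6 are allowed.

No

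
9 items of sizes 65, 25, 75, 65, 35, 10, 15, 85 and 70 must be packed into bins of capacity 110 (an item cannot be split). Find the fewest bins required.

5

Total = 85 + 75 + 70 + 65 + 65 + 35 + 25 + 15 + 10 = 445.
Lower bound: ⌈445/110⌉ = 5 bins.
A packing using 5 bins:
  bin 1: 85 + 25 = 110
  bin 2: 75 + 35 = 110
  bin 3: 70 + 15 + 10 = 95
  bin 4: 65 = 65
  bin 5: 65 = 65
This matches the lower bound, so 5 is optimal.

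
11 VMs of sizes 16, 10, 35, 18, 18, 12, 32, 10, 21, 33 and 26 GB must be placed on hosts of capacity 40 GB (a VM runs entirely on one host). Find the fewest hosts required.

Total = 35 + 33 + 32 + 26 + 21 + 18 + 18 + 16 + 12 + 10 + 10 = 231 GB.
Lower bound: ⌈231/40⌉ = 6 hosts.
A packing using 7 hosts:
  host 1: 35 = 35
  host 2: 33 = 33
  host 3: 32 = 32
  host 4: 26 + 12 = 38
  host 5: 21 + 18 = 39
  host 6: 18 + 16 = 34
  host 7: 10 + 10 = 20
No arrangement into 6 hosts stays within capacity, so 7 is optimal.

7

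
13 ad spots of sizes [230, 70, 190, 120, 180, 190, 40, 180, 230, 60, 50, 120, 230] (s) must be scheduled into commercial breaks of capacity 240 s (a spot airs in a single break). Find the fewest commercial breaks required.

9

Total = 230 + 230 + 230 + 190 + 190 + 180 + 180 + 120 + 120 + 70 + 60 + 50 + 40 = 1890 s.
Lower bound: ⌈1890/240⌉ = 8 commercial breaks.
A packing using 9 commercial breaks:
  break 1: 230 = 230
  break 2: 230 = 230
  break 3: 230 = 230
  break 4: 190 + 50 = 240
  break 5: 190 + 40 = 230
  break 6: 180 + 60 = 240
  break 7: 180 = 180
  break 8: 120 + 120 = 240
  break 9: 70 = 70
No arrangement into 8 commercial breaks stays within capacity, so 9 is optimal.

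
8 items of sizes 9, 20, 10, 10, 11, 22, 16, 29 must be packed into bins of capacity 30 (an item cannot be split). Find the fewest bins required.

Total = 29 + 22 + 20 + 16 + 11 + 10 + 10 + 9 = 127.
Lower bound: ⌈127/30⌉ = 5 bins.
A packing using 5 bins:
  bin 1: 29 = 29
  bin 2: 22 = 22
  bin 3: 20 + 10 = 30
  bin 4: 16 + 11 = 27
  bin 5: 10 + 9 = 19
This matches the lower bound, so 5 is optimal.

5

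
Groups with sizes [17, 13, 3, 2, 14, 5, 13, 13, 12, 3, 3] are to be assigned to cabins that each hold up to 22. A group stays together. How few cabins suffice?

Total = 17 + 14 + 13 + 13 + 13 + 12 + 5 + 3 + 3 + 3 + 2 = 98.
Lower bound: ⌈98/22⌉ = 5 cabins.
Also, 6 groups each exceed 11, and no two of those can share a cabin, so at least 6 cabins are needed.
A packing using 6 cabins:
  cabin 1: 17 + 5 = 22
  cabin 2: 14 + 3 + 3 + 2 = 22
  cabin 3: 13 + 3 = 16
  cabin 4: 13 = 13
  cabin 5: 13 = 13
  cabin 6: 12 = 12
This matches the lower bound, so 6 is optimal.

6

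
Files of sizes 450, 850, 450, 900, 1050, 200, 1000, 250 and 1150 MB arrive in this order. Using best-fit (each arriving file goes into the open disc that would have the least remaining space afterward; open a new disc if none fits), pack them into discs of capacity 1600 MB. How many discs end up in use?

  450 → disc 1 (new)  [load 450/1600]
  850 → disc 1  [load 1300/1600]
  450 → disc 2 (new)  [load 450/1600]
  900 → disc 2  [load 1350/1600]
  1050 → disc 3 (new)  [load 1050/1600]
  200 → disc 2  [load 1550/1600]
  1000 → disc 4 (new)  [load 1000/1600]
  250 → disc 1  [load 1550/1600]
  1150 → disc 5 (new)  [load 1150/1600]
5 discs opened.

5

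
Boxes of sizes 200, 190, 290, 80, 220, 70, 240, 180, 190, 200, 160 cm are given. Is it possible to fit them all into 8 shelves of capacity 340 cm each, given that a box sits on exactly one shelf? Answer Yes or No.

A valid assignment using 8 shelves:
  shelf 1: 290 = 290
  shelf 2: 240 + 80 = 320
  shelf 3: 220 + 70 = 290
  shelf 4: 200 = 200
  shelf 5: 200 = 200
  shelf 6: 190 = 190
  shelf 7: 190 = 190
  shelf 8: 180 + 160 = 340
Every load is within 340 cm, so 8 shelves suffice.

Yes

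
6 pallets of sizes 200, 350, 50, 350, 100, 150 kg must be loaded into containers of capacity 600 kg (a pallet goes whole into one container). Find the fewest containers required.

2

Total = 350 + 350 + 200 + 150 + 100 + 50 = 1200 kg.
Lower bound: ⌈1200/600⌉ = 2 containers.
A packing using 2 containers:
  container 1: 350 + 200 + 50 = 600
  container 2: 350 + 150 + 100 = 600
This matches the lower bound, so 2 is optimal.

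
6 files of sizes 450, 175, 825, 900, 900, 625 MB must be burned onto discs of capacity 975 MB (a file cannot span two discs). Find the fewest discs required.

5

Total = 900 + 900 + 825 + 625 + 450 + 175 = 3875 MB.
Lower bound: ⌈3875/975⌉ = 4 discs.
A packing using 5 discs:
  disc 1: 900 = 900
  disc 2: 900 = 900
  disc 3: 825 = 825
  disc 4: 625 + 175 = 800
  disc 5: 450 = 450
No arrangement into 4 discs stays within capacity, so 5 is optimal.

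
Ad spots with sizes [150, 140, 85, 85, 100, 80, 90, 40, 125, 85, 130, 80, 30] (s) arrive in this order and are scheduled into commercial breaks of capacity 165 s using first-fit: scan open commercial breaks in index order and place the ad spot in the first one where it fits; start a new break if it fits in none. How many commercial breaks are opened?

9

  150 → break 1 (new)  [load 150/165]
  140 → break 2 (new)  [load 140/165]
  85 → break 3 (new)  [load 85/165]
  85 → break 4 (new)  [load 85/165]
  100 → break 5 (new)  [load 100/165]
  80 → break 3  [load 165/165]
  90 → break 6 (new)  [load 90/165]
  40 → break 4  [load 125/165]
  125 → break 7 (new)  [load 125/165]
  85 → break 8 (new)  [load 85/165]
  130 → break 9 (new)  [load 130/165]
  80 → break 8  [load 165/165]
  30 → break 4  [load 155/165]
9 commercial breaks opened.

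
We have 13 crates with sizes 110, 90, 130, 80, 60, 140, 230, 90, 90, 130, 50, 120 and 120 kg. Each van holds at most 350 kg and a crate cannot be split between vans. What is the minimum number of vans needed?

5

Total = 230 + 140 + 130 + 130 + 120 + 120 + 110 + 90 + 90 + 90 + 80 + 60 + 50 = 1440 kg.
Lower bound: ⌈1440/350⌉ = 5 vans.
A packing using 5 vans:
  van 1: 230 + 120 = 350
  van 2: 140 + 130 + 80 = 350
  van 3: 130 + 120 + 90 = 340
  van 4: 110 + 90 + 90 + 60 = 350
  van 5: 50 = 50
This matches the lower bound, so 5 is optimal.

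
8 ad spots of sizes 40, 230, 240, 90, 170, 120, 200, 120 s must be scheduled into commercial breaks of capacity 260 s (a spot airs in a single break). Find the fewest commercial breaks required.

5

Total = 240 + 230 + 200 + 170 + 120 + 120 + 90 + 40 = 1210 s.
Lower bound: ⌈1210/260⌉ = 5 commercial breaks.
A packing using 5 commercial breaks:
  break 1: 240 = 240
  break 2: 230 = 230
  break 3: 200 + 40 = 240
  break 4: 170 + 90 = 260
  break 5: 120 + 120 = 240
This matches the lower bound, so 5 is optimal.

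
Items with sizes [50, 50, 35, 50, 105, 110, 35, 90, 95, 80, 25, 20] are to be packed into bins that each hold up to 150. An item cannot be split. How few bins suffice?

Total = 110 + 105 + 95 + 90 + 80 + 50 + 50 + 50 + 35 + 35 + 25 + 20 = 745.
Lower bound: ⌈745/150⌉ = 5 bins.
A packing using 6 bins:
  bin 1: 110 + 35 = 145
  bin 2: 105 + 35 = 140
  bin 3: 95 + 50 = 145
  bin 4: 90 + 50 = 140
  bin 5: 80 + 50 + 20 = 150
  bin 6: 25 = 25
No arrangement into 5 bins stays within capacity, so 6 is optimal.

6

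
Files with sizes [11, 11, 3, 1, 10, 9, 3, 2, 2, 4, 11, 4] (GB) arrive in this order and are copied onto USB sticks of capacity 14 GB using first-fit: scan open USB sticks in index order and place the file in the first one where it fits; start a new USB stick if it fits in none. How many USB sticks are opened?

6

  11 → USB stick 1 (new)  [load 11/14]
  11 → USB stick 2 (new)  [load 11/14]
  3 → USB stick 1  [load 14/14]
  1 → USB stick 2  [load 12/14]
  10 → USB stick 3 (new)  [load 10/14]
  9 → USB stick 4 (new)  [load 9/14]
  3 → USB stick 3  [load 13/14]
  2 → USB stick 2  [load 14/14]
  2 → USB stick 4  [load 11/14]
  4 → USB stick 5 (new)  [load 4/14]
  11 → USB stick 6 (new)  [load 11/14]
  4 → USB stick 5  [load 8/14]
6 USB sticks opened.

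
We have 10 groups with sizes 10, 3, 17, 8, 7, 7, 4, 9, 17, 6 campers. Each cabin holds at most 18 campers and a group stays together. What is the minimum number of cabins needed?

5

Total = 17 + 17 + 10 + 9 + 8 + 7 + 7 + 6 + 4 + 3 = 88 campers.
Lower bound: ⌈88/18⌉ = 5 cabins.
A packing using 5 cabins:
  cabin 1: 17 = 17
  cabin 2: 17 = 17
  cabin 3: 10 + 8 = 18
  cabin 4: 9 + 6 + 3 = 18
  cabin 5: 7 + 7 + 4 = 18
This matches the lower bound, so 5 is optimal.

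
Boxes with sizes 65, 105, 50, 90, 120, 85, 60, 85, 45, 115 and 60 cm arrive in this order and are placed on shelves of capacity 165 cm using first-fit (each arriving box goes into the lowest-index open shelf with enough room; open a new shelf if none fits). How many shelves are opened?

  65 → shelf 1 (new)  [load 65/165]
  105 → shelf 2 (new)  [load 105/165]
  50 → shelf 1  [load 115/165]
  90 → shelf 3 (new)  [load 90/165]
  120 → shelf 4 (new)  [load 120/165]
  85 → shelf 5 (new)  [load 85/165]
  60 → shelf 2  [load 165/165]
  85 → shelf 6 (new)  [load 85/165]
  45 → shelf 1  [load 160/165]
  115 → shelf 7 (new)  [load 115/165]
  60 → shelf 3  [load 150/165]
7 shelves opened.

7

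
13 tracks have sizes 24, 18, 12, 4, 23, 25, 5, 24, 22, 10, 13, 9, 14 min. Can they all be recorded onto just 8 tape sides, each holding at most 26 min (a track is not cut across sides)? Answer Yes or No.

Total = 203 min; ⌈203/26⌉ = 8.
The bound of 8 does not rule out 8, but exhaustive search shows no assignment into 8 tape sides of capacity 26 min exists — the minimum is 9.

No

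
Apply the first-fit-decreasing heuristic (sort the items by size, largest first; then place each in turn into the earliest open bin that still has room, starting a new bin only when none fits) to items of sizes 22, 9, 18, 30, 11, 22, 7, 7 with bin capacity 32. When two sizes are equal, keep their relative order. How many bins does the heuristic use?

5

Sorted descending: 30, 22, 22, 18, 11, 9, 7, 7.
  30 → bin 1 (new)  [load 30/32]
  22 → bin 2 (new)  [load 22/32]
  22 → bin 3 (new)  [load 22/32]
  18 → bin 4 (new)  [load 18/32]
  11 → bin 4  [load 29/32]
  9 → bin 2  [load 31/32]
  7 → bin 3  [load 29/32]
  7 → bin 5 (new)  [load 7/32]
5 bins opened.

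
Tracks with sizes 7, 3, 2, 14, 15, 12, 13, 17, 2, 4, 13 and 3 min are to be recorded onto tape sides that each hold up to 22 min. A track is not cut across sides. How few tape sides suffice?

6

Total = 17 + 15 + 14 + 13 + 13 + 12 + 7 + 4 + 3 + 3 + 2 + 2 = 105 min.
Lower bound: ⌈105/22⌉ = 5 tape sides.
Also, 6 tracks each exceed 11 min, and no two of those can share a side, so at least 6 tape sides are needed.
A packing using 6 tape sides:
  side 1: 17 + 4 = 21
  side 2: 15 + 7 = 22
  side 3: 14 + 3 + 3 + 2 = 22
  side 4: 13 + 2 = 15
  side 5: 13 = 13
  side 6: 12 = 12
This matches the lower bound, so 6 is optimal.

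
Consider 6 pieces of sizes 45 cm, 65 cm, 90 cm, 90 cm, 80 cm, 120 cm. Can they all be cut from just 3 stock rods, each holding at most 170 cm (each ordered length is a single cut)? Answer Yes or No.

A valid assignment using 3 stock rods:
  stock rod 1: 120 + 45 = 165
  stock rod 2: 90 + 80 = 170
  stock rod 3: 90 + 65 = 155
Every load is within 170 cm, so 3 stock rods suffice.

Yes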